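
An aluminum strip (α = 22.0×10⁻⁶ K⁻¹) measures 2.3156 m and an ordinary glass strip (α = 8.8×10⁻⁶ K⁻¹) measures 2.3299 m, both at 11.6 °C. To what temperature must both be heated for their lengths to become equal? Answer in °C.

Equal length when α₁L₁ΔT − α₂L₂ΔT = L₂ − L₁ = 1.43×10⁻² m
α₁L₁ = 5.09432×10⁻⁵, α₂L₂ = 2.050312×10⁻⁵ → Δ(αL) = 3.044008×10⁻⁵ m/K
ΔT = 1.43×10⁻² / 3.044008×10⁻⁵ = 469.775 K, so T = 11.6 + 469.775 = 481.375 °C

T = 481.4 °C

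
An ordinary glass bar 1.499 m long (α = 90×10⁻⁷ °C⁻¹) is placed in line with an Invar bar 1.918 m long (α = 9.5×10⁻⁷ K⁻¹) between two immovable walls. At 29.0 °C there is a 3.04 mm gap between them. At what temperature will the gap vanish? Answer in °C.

Gap closes when ΔL₁ + ΔL₂ = 3.04 mm = 3.04×10⁻³ m
(α₁L₁ + α₂L₂)ΔT = g
α₁L₁ + α₂L₂ = 90×10⁻⁷×1.499 + 9.5×10⁻⁷×1.918 = 1.53131×10⁻⁵ m/K
ΔT = 3.04×10⁻³ / 1.53131×10⁻⁵ = 198.52 K
T = 29.0 + 198.52 = 227.52 °C

T = 228 °C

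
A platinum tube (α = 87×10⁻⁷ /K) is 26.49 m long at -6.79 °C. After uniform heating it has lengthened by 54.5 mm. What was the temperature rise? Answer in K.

ΔL = αL₀ΔT ⇒ ΔT = ΔL / (αL₀)
ΔT = 54.5×10⁻³ m / (87×10⁻⁷ × 26.49 m) = 236.48 K

ΔT = 236 K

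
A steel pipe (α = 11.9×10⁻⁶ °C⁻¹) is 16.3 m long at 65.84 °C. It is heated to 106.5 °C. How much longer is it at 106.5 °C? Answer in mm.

ΔL = 7.89 mm

|ΔT| = |106.5 − 65.84| = 40.66 K
ΔL = αL₀ΔT = (11.9×10⁻⁶)(16.3)(40.66) = 7.89×10⁻³ m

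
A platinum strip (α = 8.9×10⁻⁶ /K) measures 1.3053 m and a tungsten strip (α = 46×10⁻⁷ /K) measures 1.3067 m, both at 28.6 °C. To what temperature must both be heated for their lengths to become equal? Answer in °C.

T = 278.3 °C

L₁(1 + α₁ΔT) = L₂(1 + α₂ΔT) ⇒ ΔT = (L₂ − L₁)/(α₁L₁ − α₂L₂)
L₂ − L₁ = 1.3067 − 1.3053 = 1.40×10⁻³ m
α₁L₁ − α₂L₂ = 8.9×10⁻⁶×1.3053 − 46×10⁻⁷×1.3067 = 5.60635×10⁻⁶ m/K
ΔT = 1.40×10⁻³ / 5.60635×10⁻⁶ = 249.717 K
T = 28.6 + 249.717 = 278.317 °C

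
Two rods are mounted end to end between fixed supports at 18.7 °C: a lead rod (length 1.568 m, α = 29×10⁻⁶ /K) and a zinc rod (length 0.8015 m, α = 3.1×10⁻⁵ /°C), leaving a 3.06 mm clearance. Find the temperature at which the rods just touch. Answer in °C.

T = 62.2 °C

α₁L₁ = 4.5472×10⁻⁵ m/K, α₂L₂ = 2.48465×10⁻⁵ m/K → total 7.03185×10⁻⁵ m/K
ΔT = g/(α₁L₁+α₂L₂) = 3.06×10⁻³ / 7.03185×10⁻⁵ = 43.516 K
T = 18.7 + 43.516 = 62.216 °C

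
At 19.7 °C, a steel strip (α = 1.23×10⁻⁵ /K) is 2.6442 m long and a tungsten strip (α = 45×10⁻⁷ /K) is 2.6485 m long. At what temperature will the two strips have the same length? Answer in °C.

T = 228.4 °C

L₁(1 + α₁ΔT) = L₂(1 + α₂ΔT) ⇒ ΔT = (L₂ − L₁)/(α₁L₁ − α₂L₂)
L₂ − L₁ = 2.6485 − 2.6442 = 4.30×10⁻³ m
α₁L₁ − α₂L₂ = 1.23×10⁻⁵×2.6442 − 45×10⁻⁷×2.6485 = 2.060541×10⁻⁵ m/K
ΔT = 4.30×10⁻³ / 2.060541×10⁻⁵ = 208.683 K
T = 19.7 + 208.683 = 228.383 °C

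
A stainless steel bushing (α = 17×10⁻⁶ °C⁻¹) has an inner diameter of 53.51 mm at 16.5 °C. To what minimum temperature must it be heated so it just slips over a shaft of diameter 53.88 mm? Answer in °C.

T = 423 °C

Required Δd = 53.88 − 53.51 = 0.37 mm
Δd = αd₀ΔT ⇒ ΔT = Δd/(αd₀) = 0.37 / (17×10⁻⁶ × 53.51) = 406.74 K
T_min = 16.5 + 406.74 = 423.24 °C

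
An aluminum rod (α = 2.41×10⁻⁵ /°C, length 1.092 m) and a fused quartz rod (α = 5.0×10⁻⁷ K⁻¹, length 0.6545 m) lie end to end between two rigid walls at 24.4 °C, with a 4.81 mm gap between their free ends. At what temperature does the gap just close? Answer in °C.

T = 205 °C

Gap closes when ΔL₁ + ΔL₂ = 4.81 mm = 4.81×10⁻³ m
(α₁L₁ + α₂L₂)ΔT = g
α₁L₁ + α₂L₂ = 2.41×10⁻⁵×1.092 + 5.0×10⁻⁷×0.6545 = 2.664445×10⁻⁵ m/K
ΔT = 4.81×10⁻³ / 2.664445×10⁻⁵ = 180.53 K
T = 24.4 + 180.53 = 204.93 °C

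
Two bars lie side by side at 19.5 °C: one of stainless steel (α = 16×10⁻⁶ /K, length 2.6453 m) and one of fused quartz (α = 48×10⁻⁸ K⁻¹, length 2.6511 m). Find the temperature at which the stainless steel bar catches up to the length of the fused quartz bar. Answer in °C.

Equal length when α₁L₁ΔT − α₂L₂ΔT = L₂ − L₁ = 5.80×10⁻³ m
α₁L₁ = 4.23248×10⁻⁵, α₂L₂ = 1.272528×10⁻⁶ → Δ(αL) = 4.1052272×10⁻⁵ m/K
ΔT = 5.80×10⁻³ / 4.1052272×10⁻⁵ = 141.283 K, so T = 19.5 + 141.283 = 160.783 °C

T = 160.8 °C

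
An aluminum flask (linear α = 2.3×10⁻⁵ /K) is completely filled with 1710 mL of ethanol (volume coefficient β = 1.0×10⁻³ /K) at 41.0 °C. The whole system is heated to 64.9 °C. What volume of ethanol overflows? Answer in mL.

The flask also expands: β_container ≈ 3α = 6.9×10⁻⁵ /K
Net overflow = V₀(β_liq − 3α_cont)ΔT
β − 3α = 1.00×10⁻³ − 6.9×10⁻⁵ = 9.31×10⁻⁴ /K; ΔT = 23.9 K
ΔV = 1710 × 9.31×10⁻⁴ × 23.9 = 38.0 mL

38.0 mL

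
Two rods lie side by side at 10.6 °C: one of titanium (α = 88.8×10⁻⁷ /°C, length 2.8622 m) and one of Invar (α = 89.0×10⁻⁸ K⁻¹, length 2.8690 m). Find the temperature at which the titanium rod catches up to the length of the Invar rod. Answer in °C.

T = 308.0 °C

L₁(1 + α₁ΔT) = L₂(1 + α₂ΔT) ⇒ ΔT = (L₂ − L₁)/(α₁L₁ − α₂L₂)
L₂ − L₁ = 2.8690 − 2.8622 = 6.80×10⁻³ m
α₁L₁ − α₂L₂ = 88.8×10⁻⁷×2.8622 − 89.0×10⁻⁸×2.8690 = 2.2862926×10⁻⁵ m/K
ΔT = 6.80×10⁻³ / 2.2862926×10⁻⁵ = 297.425 K
T = 10.6 + 297.425 = 308.025 °C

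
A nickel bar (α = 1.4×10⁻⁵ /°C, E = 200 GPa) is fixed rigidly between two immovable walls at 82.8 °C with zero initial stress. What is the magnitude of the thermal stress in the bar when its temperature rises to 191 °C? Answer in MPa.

Fully constrained: the free strain ε = αΔT is blocked, so σ = Eε = EαΔT.
|ΔT| = 108.2 K
σ = 200×10⁹ × 1.4×10⁻⁵ × 108.2 = 3.03×10⁸ Pa

σ = 303 MPa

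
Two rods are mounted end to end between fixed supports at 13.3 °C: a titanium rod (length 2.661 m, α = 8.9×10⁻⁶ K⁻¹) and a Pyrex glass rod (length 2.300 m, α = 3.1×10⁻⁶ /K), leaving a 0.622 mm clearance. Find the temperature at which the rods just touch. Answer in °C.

α₁L₁ = 2.36829×10⁻⁵ m/K, α₂L₂ = 7.130×10⁻⁶ m/K → total 3.08129×10⁻⁵ m/K
ΔT = g/(α₁L₁+α₂L₂) = 6.22×10⁻⁴ / 3.08129×10⁻⁵ = 20.186 K
T = 13.3 + 20.186 = 33.486 °C

T = 33.5 °C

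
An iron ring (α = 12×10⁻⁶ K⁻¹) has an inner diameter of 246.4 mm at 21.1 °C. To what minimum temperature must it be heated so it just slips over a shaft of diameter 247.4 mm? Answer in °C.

T = 359 °C

Required Δd = 247.4 − 246.4 = 1.0 mm
Δd = αd₀ΔT ⇒ ΔT = Δd/(αd₀) = 1.0 / (12×10⁻⁶ × 246.4) = 338.20 K
T_min = 21.1 + 338.20 = 359.30 °C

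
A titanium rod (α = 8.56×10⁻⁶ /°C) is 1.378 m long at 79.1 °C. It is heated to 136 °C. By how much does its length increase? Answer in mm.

|ΔT| = |136 − 79.1| = 56.9 K
ΔL = αL₀ΔT = (8.56×10⁻⁶)(1.378)(56.9) = 6.71×10⁻⁴ m

ΔL = 0.671 mm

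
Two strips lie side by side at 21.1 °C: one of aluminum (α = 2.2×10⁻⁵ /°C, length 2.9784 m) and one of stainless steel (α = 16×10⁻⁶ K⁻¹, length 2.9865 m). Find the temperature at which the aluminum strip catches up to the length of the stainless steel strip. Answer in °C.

Equal length when α₁L₁ΔT − α₂L₂ΔT = L₂ − L₁ = 8.10×10⁻³ m
α₁L₁ = 6.55248×10⁻⁵, α₂L₂ = 4.7784×10⁻⁵ → Δ(αL) = 1.77408×10⁻⁵ m/K
ΔT = 8.10×10⁻³ / 1.77408×10⁻⁵ = 456.575 K, so T = 21.1 + 456.575 = 477.675 °C

T = 477.7 °C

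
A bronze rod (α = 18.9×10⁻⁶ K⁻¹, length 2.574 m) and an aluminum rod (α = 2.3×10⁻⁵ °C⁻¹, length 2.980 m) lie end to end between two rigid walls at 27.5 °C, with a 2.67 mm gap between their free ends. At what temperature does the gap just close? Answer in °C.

T = 50.3 °C

Gap closes when ΔL₁ + ΔL₂ = 2.67 mm = 2.67×10⁻³ m
(α₁L₁ + α₂L₂)ΔT = g
α₁L₁ + α₂L₂ = 18.9×10⁻⁶×2.574 + 2.3×10⁻⁵×2.980 = 1.171886×10⁻⁴ m/K
ΔT = 2.67×10⁻³ / 1.171886×10⁻⁴ = 22.784 K
T = 27.5 + 22.784 = 50.284 °C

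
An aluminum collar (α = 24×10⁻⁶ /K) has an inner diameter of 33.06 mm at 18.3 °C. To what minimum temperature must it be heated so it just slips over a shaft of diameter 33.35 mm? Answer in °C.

T = 384 °C

Required Δd = 33.35 − 33.06 = 0.29 mm
Δd = αd₀ΔT ⇒ ΔT = Δd/(αd₀) = 0.29 / (24×10⁻⁶ × 33.06) = 365.50 K
T_min = 18.3 + 365.50 = 383.80 °C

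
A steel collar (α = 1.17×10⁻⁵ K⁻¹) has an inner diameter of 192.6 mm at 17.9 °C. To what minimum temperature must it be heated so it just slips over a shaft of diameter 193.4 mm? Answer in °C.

Required Δd = 193.4 − 192.6 = 0.8 mm
Δd = αd₀ΔT ⇒ ΔT = Δd/(αd₀) = 0.8 / (1.17×10⁻⁵ × 192.6) = 355.02 K
T_min = 17.9 + 355.02 = 372.92 °C

T = 373 °C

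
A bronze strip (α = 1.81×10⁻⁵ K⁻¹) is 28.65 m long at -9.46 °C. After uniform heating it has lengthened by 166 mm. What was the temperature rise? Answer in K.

ΔT = 320 K

ΔL = αL₀ΔT ⇒ ΔT = ΔL / (αL₀)
ΔT = 166×10⁻³ m / (1.81×10⁻⁵ × 28.65 m) = 320.11 K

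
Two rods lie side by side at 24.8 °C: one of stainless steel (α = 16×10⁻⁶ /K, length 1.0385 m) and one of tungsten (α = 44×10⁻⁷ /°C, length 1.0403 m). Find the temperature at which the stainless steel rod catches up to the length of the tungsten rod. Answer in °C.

L₁(1 + α₁ΔT) = L₂(1 + α₂ΔT) ⇒ ΔT = (L₂ − L₁)/(α₁L₁ − α₂L₂)
L₂ − L₁ = 1.0403 − 1.0385 = 1.80×10⁻³ m
α₁L₁ − α₂L₂ = 16×10⁻⁶×1.0385 − 44×10⁻⁷×1.0403 = 1.203868×10⁻⁵ m/K
ΔT = 1.80×10⁻³ / 1.203868×10⁻⁵ = 149.518 K
T = 24.8 + 149.518 = 174.318 °C

T = 174.3 °C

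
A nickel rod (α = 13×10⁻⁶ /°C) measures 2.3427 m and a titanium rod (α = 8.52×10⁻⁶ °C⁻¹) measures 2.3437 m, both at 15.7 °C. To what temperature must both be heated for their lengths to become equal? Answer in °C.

Equal length when α₁L₁ΔT − α₂L₂ΔT = L₂ − L₁ = 1.00×10⁻³ m
α₁L₁ = 3.04551×10⁻⁵, α₂L₂ = 1.9968324×10⁻⁵ → Δ(αL) = 1.0486776×10⁻⁵ m/K
ΔT = 1.00×10⁻³ / 1.0486776×10⁻⁵ = 95.358 K, so T = 15.7 + 95.358 = 111.058 °C

T = 111.1 °C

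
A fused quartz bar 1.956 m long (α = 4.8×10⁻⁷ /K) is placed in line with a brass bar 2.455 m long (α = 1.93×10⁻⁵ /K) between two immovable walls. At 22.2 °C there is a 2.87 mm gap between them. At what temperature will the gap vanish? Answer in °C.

T = 81.6 °C

α₁L₁ = 9.3888×10⁻⁷ m/K, α₂L₂ = 4.73815×10⁻⁵ m/K → total 4.832038×10⁻⁵ m/K
ΔT = g/(α₁L₁+α₂L₂) = 2.87×10⁻³ / 4.832038×10⁻⁵ = 59.395 K
T = 22.2 + 59.395 = 81.595 °C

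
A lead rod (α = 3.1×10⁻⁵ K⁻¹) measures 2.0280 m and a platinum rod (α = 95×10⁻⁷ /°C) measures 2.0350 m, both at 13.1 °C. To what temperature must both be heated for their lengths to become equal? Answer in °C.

T = 173.9 °C

L₁(1 + α₁ΔT) = L₂(1 + α₂ΔT) ⇒ ΔT = (L₂ − L₁)/(α₁L₁ − α₂L₂)
L₂ − L₁ = 2.0350 − 2.0280 = 7.00×10⁻³ m
α₁L₁ − α₂L₂ = 3.1×10⁻⁵×2.0280 − 95×10⁻⁷×2.0350 = 4.35355×10⁻⁵ m/K
ΔT = 7.00×10⁻³ / 4.35355×10⁻⁵ = 160.788 K
T = 13.1 + 160.788 = 173.888 °C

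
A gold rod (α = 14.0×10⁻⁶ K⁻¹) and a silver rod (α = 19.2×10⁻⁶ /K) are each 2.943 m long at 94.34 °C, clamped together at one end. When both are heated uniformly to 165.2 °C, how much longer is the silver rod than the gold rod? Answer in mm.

ΔT = 70.86 K
gold: ΔL = 14.0×10⁻⁶ × 2.943 m × 70.86 = 2.9196×10⁻³ m = 2.9196 mm
silver: ΔL = 19.2×10⁻⁶ × 2.943 m × 70.86 = 4.0040×10⁻³ m = 4.0040 mm
difference = 4.0040 − 2.9196 = 1.0844 mm

1.08 mm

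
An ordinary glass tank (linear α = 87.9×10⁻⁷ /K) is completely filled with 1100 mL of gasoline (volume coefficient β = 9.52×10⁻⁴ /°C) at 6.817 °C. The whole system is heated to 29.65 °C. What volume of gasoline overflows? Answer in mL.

23.2 mL

The tank also expands: β_container ≈ 3α = 2.637×10⁻⁵ /K
Net overflow = V₀(β_liq − 3α_cont)ΔT
β − 3α = 9.52×10⁻⁴ − 2.637×10⁻⁵ = 9.2563×10⁻⁴ /K; ΔT = 22.833 K
ΔV = 1100 × 9.2563×10⁻⁴ × 22.833 = 23.2 mL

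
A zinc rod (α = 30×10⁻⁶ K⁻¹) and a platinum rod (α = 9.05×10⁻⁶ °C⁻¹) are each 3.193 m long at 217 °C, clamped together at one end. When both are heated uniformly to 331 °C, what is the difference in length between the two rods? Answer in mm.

ΔT = 114 K
zinc: ΔL = 30×10⁻⁶ × 3.193 m × 114 = 1.0920×10⁻² m = 10.920 mm
platinum: ΔL = 9.05×10⁻⁶ × 3.193 m × 114 = 3.2942×10⁻³ m = 3.2942 mm
difference = 10.920 − 3.2942 = 7.6258 mm

7.63 mm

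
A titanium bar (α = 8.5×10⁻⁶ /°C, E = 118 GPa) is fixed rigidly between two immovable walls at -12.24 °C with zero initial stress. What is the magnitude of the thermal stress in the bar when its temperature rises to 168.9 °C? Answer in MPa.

Fully constrained: the free strain ε = αΔT is blocked, so σ = Eε = EαΔT.
|ΔT| = 181.14 K
σ = 118×10⁹ × 8.5×10⁻⁶ × 181.14 = 1.82×10⁸ Pa

σ = 182 MPa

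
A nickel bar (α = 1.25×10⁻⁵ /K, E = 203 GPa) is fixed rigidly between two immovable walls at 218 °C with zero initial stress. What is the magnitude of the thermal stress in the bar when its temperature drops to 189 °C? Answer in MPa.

Fully constrained: the free strain ε = αΔT is blocked, so σ = Eε = EαΔT.
|ΔT| = 29 K
σ = 203×10⁹ × 1.25×10⁻⁵ × 29 = 7.36×10⁷ Pa

σ = 73.6 MPa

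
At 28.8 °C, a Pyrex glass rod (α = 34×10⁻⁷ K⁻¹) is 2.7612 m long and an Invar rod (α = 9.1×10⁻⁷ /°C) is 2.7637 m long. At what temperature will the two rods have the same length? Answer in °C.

T = 392.5 °C

L₁(1 + α₁ΔT) = L₂(1 + α₂ΔT) ⇒ ΔT = (L₂ − L₁)/(α₁L₁ − α₂L₂)
L₂ − L₁ = 2.7637 − 2.7612 = 2.50×10⁻³ m
α₁L₁ − α₂L₂ = 34×10⁻⁷×2.7612 − 9.1×10⁻⁷×2.7637 = 6.873113×10⁻⁶ m/K
ΔT = 2.50×10⁻³ / 6.873113×10⁻⁶ = 363.736 K
T = 28.8 + 363.736 = 392.536 °C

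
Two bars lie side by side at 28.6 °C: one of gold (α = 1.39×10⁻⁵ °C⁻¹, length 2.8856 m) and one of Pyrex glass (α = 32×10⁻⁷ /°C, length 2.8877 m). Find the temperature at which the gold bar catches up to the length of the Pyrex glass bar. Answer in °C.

T = 96.63 °C

Equal length when α₁L₁ΔT − α₂L₂ΔT = L₂ − L₁ = 2.10×10⁻³ m
α₁L₁ = 4.010984×10⁻⁵, α₂L₂ = 9.24064×10⁻⁶ → Δ(αL) = 3.08692×10⁻⁵ m/K
ΔT = 2.10×10⁻³ / 3.08692×10⁻⁵ = 68.0290 K, so T = 28.6 + 68.0290 = 96.6290 °C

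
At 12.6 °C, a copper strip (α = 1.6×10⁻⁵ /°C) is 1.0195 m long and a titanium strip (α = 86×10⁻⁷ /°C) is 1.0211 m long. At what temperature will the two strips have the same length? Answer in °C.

T = 225.1 °C

Equal length when α₁L₁ΔT − α₂L₂ΔT = L₂ − L₁ = 1.60×10⁻³ m
α₁L₁ = 1.6312×10⁻⁵, α₂L₂ = 8.78146×10⁻⁶ → Δ(αL) = 7.53054×10⁻⁶ m/K
ΔT = 1.60×10⁻³ / 7.53054×10⁻⁶ = 212.468 K, so T = 12.6 + 212.468 = 225.068 °C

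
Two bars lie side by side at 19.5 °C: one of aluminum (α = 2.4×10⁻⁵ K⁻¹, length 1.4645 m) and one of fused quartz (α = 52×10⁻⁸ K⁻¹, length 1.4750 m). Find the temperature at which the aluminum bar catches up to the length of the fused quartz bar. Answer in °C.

T = 324.9 °C

L₁(1 + α₁ΔT) = L₂(1 + α₂ΔT) ⇒ ΔT = (L₂ − L₁)/(α₁L₁ − α₂L₂)
L₂ − L₁ = 1.4750 − 1.4645 = 1.05×10⁻² m
α₁L₁ − α₂L₂ = 2.4×10⁻⁵×1.4645 − 52×10⁻⁸×1.4750 = 3.4381×10⁻⁵ m/K
ΔT = 1.05×10⁻² / 3.4381×10⁻⁵ = 305.401 K
T = 19.5 + 305.401 = 324.901 °C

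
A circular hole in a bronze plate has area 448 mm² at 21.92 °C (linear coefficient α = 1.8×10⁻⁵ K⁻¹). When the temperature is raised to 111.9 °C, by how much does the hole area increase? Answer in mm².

Area coefficient ≈ 2α; |ΔT| = 89.98 K
ΔA = 2αA₀ΔT = 2(1.8×10⁻⁵)(448)(89.98) = 1.45 mm²

ΔA = 1.45 mm²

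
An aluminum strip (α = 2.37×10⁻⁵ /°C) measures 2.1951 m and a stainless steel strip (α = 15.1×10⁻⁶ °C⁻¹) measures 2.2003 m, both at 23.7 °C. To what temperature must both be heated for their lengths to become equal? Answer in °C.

L₁(1 + α₁ΔT) = L₂(1 + α₂ΔT) ⇒ ΔT = (L₂ − L₁)/(α₁L₁ − α₂L₂)
L₂ − L₁ = 2.2003 − 2.1951 = 5.20×10⁻³ m
α₁L₁ − α₂L₂ = 2.37×10⁻⁵×2.1951 − 15.1×10⁻⁶×2.2003 = 1.879934×10⁻⁵ m/K
ΔT = 5.20×10⁻³ / 1.879934×10⁻⁵ = 276.605 K
T = 23.7 + 276.605 = 300.305 °C

T = 300.3 °C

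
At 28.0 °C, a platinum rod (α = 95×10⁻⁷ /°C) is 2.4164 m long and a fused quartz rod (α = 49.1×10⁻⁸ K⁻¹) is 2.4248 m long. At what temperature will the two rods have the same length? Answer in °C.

T = 413.9 °C

Equal length when α₁L₁ΔT − α₂L₂ΔT = L₂ − L₁ = 8.40×10⁻³ m
α₁L₁ = 2.29558×10⁻⁵, α₂L₂ = 1.1905768×10⁻⁶ → Δ(αL) = 2.17652232×10⁻⁵ m/K
ΔT = 8.40×10⁻³ / 2.17652232×10⁻⁵ = 385.937 K, so T = 28.0 + 385.937 = 413.937 °C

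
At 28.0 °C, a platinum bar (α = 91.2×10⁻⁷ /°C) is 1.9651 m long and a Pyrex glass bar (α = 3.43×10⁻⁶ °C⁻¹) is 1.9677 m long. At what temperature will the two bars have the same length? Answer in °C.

T = 260.7 °C

Equal length when α₁L₁ΔT − α₂L₂ΔT = L₂ − L₁ = 2.60×10⁻³ m
α₁L₁ = 1.7921712×10⁻⁵, α₂L₂ = 6.749211×10⁻⁶ → Δ(αL) = 1.1172501×10⁻⁵ m/K
ΔT = 2.60×10⁻³ / 1.1172501×10⁻⁵ = 232.714 K, so T = 28.0 + 232.714 = 260.714 °C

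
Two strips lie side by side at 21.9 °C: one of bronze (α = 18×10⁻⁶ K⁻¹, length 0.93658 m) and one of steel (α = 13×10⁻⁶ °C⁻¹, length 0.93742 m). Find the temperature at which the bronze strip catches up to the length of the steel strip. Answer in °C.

L₁(1 + α₁ΔT) = L₂(1 + α₂ΔT) ⇒ ΔT = (L₂ − L₁)/(α₁L₁ − α₂L₂)
L₂ − L₁ = 0.93742 − 0.93658 = 8.40×10⁻⁴ m
α₁L₁ − α₂L₂ = 18×10⁻⁶×0.93658 − 13×10⁻⁶×0.93742 = 4.67198×10⁻⁶ m/K
ΔT = 8.40×10⁻⁴ / 4.67198×10⁻⁶ = 179.795 K
T = 21.9 + 179.795 = 201.695 °C

T = 201.7 °C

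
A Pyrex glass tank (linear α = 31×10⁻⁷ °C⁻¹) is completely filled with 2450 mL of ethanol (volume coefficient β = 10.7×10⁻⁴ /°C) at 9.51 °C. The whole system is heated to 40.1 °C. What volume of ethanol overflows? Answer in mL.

The tank also expands: β_container ≈ 3α = 9.3×10⁻⁶ /K
Net overflow = V₀(β_liq − 3α_cont)ΔT
β − 3α = 1.07×10⁻³ − 9.3×10⁻⁶ = 1.0607×10⁻³ /K; ΔT = 30.59 K
ΔV = 2450 × 1.0607×10⁻³ × 30.59 = 79.5 mL

79.5 mL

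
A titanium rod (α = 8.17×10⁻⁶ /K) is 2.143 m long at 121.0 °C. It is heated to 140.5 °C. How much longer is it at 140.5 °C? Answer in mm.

|ΔT| = |140.5 − 121.0| = 19.5 K
ΔL = αL₀ΔT = (8.17×10⁻⁶)(2.143)(19.5) = 3.41×10⁻⁴ m

ΔL = 0.341 mm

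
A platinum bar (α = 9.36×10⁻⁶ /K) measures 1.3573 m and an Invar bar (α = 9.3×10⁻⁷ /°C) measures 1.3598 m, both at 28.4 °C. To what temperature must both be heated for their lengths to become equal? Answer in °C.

T = 246.9 °C

Equal length when α₁L₁ΔT − α₂L₂ΔT = L₂ − L₁ = 2.50×10⁻³ m
α₁L₁ = 1.2704328×10⁻⁵, α₂L₂ = 1.264614×10⁻⁶ → Δ(αL) = 1.1439714×10⁻⁵ m/K
ΔT = 2.50×10⁻³ / 1.1439714×10⁻⁵ = 218.537 K, so T = 28.4 + 218.537 = 246.937 °C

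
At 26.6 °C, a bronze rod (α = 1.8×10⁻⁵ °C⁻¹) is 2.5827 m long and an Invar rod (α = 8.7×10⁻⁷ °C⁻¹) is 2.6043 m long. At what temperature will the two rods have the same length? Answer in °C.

L₁(1 + α₁ΔT) = L₂(1 + α₂ΔT) ⇒ ΔT = (L₂ − L₁)/(α₁L₁ − α₂L₂)
L₂ − L₁ = 2.6043 − 2.5827 = 2.16×10⁻² m
α₁L₁ − α₂L₂ = 1.8×10⁻⁵×2.5827 − 8.7×10⁻⁷×2.6043 = 4.4222859×10⁻⁵ m/K
ΔT = 2.16×10⁻² / 4.4222859×10⁻⁵ = 488.435 K
T = 26.6 + 488.435 = 515.035 °C

T = 515.0 °C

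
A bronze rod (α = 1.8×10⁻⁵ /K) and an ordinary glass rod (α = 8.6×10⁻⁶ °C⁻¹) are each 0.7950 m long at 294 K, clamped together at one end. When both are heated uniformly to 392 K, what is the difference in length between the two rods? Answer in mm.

0.732 mm

ΔT = 98 K
bronze: ΔL = 1.8×10⁻⁵ × 0.7950 m × 98 = 1.4024×10⁻³ m = 1.4024 mm
ordinary glass: ΔL = 8.6×10⁻⁶ × 0.7950 m × 98 = 6.7003×10⁻⁴ m = 0.67003 mm
difference = 1.4024 − 0.67003 = 0.73237 mm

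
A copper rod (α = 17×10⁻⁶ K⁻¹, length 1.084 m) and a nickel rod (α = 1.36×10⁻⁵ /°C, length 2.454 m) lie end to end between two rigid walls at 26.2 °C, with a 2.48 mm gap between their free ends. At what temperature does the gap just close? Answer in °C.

Gap closes when ΔL₁ + ΔL₂ = 2.48 mm = 2.48×10⁻³ m
(α₁L₁ + α₂L₂)ΔT = g
α₁L₁ + α₂L₂ = 17×10⁻⁶×1.084 + 1.36×10⁻⁵×2.454 = 5.18024×10⁻⁵ m/K
ΔT = 2.48×10⁻³ / 5.18024×10⁻⁵ = 47.874 K
T = 26.2 + 47.874 = 74.074 °C

T = 74.1 °C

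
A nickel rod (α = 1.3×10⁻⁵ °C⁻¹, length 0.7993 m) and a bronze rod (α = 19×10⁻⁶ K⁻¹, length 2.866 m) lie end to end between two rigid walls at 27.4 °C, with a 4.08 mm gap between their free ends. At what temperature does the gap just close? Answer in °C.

T = 90.3 °C

α₁L₁ = 1.03909×10⁻⁵ m/K, α₂L₂ = 5.4454×10⁻⁵ m/K → total 6.48449×10⁻⁵ m/K
ΔT = g/(α₁L₁+α₂L₂) = 4.08×10⁻³ / 6.48449×10⁻⁵ = 62.919 K
T = 27.4 + 62.919 = 90.319 °C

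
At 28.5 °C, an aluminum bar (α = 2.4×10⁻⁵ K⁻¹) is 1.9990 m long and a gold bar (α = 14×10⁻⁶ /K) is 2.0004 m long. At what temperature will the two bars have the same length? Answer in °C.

T = 98.60 °C

L₁(1 + α₁ΔT) = L₂(1 + α₂ΔT) ⇒ ΔT = (L₂ − L₁)/(α₁L₁ − α₂L₂)
L₂ − L₁ = 2.0004 − 1.9990 = 1.40×10⁻³ m
α₁L₁ − α₂L₂ = 2.4×10⁻⁵×1.9990 − 14×10⁻⁶×2.0004 = 1.99704×10⁻⁵ m/K
ΔT = 1.40×10⁻³ / 1.99704×10⁻⁵ = 70.1038 K
T = 28.5 + 70.1038 = 98.6038 °C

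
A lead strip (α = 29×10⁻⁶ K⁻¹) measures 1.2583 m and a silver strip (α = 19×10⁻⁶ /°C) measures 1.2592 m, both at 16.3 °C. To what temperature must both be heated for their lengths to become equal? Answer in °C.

Equal length when α₁L₁ΔT − α₂L₂ΔT = L₂ − L₁ = 9.00×10⁻⁴ m
α₁L₁ = 3.64907×10⁻⁵, α₂L₂ = 2.39248×10⁻⁵ → Δ(αL) = 1.25659×10⁻⁵ m/K
ΔT = 9.00×10⁻⁴ / 1.25659×10⁻⁵ = 71.6224 K, so T = 16.3 + 71.6224 = 87.9224 °C

T = 87.92 °C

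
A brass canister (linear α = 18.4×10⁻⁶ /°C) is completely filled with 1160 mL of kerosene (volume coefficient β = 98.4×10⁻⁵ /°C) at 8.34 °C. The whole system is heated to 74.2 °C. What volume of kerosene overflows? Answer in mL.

The canister also expands: β_container ≈ 3α = 5.52×10⁻⁵ /K
Net overflow = V₀(β_liq − 3α_cont)ΔT
β − 3α = 9.84×10⁻⁴ − 5.52×10⁻⁵ = 9.288×10⁻⁴ /K; ΔT = 65.86 K
ΔV = 1160 × 9.288×10⁻⁴ × 65.86 = 71.0 mL

71.0 mL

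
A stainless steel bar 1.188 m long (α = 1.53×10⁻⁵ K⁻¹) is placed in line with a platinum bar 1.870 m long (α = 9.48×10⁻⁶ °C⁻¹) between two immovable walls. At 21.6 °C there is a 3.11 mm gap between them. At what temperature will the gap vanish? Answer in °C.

T = 108 °C

α₁L₁ = 1.81764×10⁻⁵ m/K, α₂L₂ = 1.77276×10⁻⁵ m/K → total 3.5904×10⁻⁵ m/K
ΔT = g/(α₁L₁+α₂L₂) = 3.11×10⁻³ / 3.5904×10⁻⁵ = 86.62 K
T = 21.6 + 86.62 = 108.22 °C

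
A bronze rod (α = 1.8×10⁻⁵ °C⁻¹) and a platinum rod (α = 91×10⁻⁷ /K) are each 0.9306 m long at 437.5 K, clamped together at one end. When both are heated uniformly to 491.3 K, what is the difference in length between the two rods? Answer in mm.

0.446 mm

ΔT = 53.8 K
bronze: ΔL = 1.8×10⁻⁵ × 0.9306 m × 53.8 = 9.0119×10⁻⁴ m = 0.90119 mm
platinum: ΔL = 91×10⁻⁷ × 0.9306 m × 53.8 = 4.5560×10⁻⁴ m = 0.45560 mm
difference = 0.90119 − 0.45560 = 0.44559 mm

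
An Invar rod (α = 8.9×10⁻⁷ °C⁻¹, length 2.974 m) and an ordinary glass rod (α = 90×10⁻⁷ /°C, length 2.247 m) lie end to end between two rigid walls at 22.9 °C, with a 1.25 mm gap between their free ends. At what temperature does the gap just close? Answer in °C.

Gap closes when ΔL₁ + ΔL₂ = 1.25 mm = 1.25×10⁻³ m
(α₁L₁ + α₂L₂)ΔT = g
α₁L₁ + α₂L₂ = 8.9×10⁻⁷×2.974 + 90×10⁻⁷×2.247 = 2.286986×10⁻⁵ m/K
ΔT = 1.25×10⁻³ / 2.286986×10⁻⁵ = 54.657 K
T = 22.9 + 54.657 = 77.557 °C

T = 77.6 °C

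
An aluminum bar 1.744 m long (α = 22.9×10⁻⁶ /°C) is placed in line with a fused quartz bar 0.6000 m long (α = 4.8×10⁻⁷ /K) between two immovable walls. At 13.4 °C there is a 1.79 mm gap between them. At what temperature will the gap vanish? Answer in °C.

T = 57.9 °C

Gap closes when ΔL₁ + ΔL₂ = 1.79 mm = 1.79×10⁻³ m
(α₁L₁ + α₂L₂)ΔT = g
α₁L₁ + α₂L₂ = 22.9×10⁻⁶×1.744 + 4.8×10⁻⁷×0.6000 = 4.02256×10⁻⁵ m/K
ΔT = 1.79×10⁻³ / 4.02256×10⁻⁵ = 44.499 K
T = 13.4 + 44.499 = 57.899 °C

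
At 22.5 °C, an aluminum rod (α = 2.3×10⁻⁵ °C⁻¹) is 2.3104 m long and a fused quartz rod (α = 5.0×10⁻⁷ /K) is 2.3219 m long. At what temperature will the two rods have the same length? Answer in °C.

L₁(1 + α₁ΔT) = L₂(1 + α₂ΔT) ⇒ ΔT = (L₂ − L₁)/(α₁L₁ − α₂L₂)
L₂ − L₁ = 2.3219 − 2.3104 = 1.15×10⁻² m
α₁L₁ − α₂L₂ = 2.3×10⁻⁵×2.3104 − 5.0×10⁻⁷×2.3219 = 5.197825×10⁻⁵ m/K
ΔT = 1.15×10⁻² / 5.197825×10⁻⁵ = 221.246 K
T = 22.5 + 221.246 = 243.746 °C

T = 243.7 °C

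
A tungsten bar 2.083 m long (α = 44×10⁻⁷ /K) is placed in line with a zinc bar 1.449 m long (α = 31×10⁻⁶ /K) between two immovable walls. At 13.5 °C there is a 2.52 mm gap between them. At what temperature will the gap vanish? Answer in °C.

Gap closes when ΔL₁ + ΔL₂ = 2.52 mm = 2.52×10⁻³ m
(α₁L₁ + α₂L₂)ΔT = g
α₁L₁ + α₂L₂ = 44×10⁻⁷×2.083 + 31×10⁻⁶×1.449 = 5.40842×10⁻⁵ m/K
ΔT = 2.52×10⁻³ / 5.40842×10⁻⁵ = 46.594 K
T = 13.5 + 46.594 = 60.094 °C

T = 60.1 °C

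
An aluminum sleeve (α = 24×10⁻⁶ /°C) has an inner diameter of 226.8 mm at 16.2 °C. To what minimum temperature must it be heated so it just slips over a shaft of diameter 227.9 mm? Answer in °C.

Required Δd = 227.9 − 226.8 = 1.1 mm
Δd = αd₀ΔT ⇒ ΔT = Δd/(αd₀) = 1.1 / (24×10⁻⁶ × 226.8) = 202.09 K
T_min = 16.2 + 202.09 = 218.29 °C

T = 218 °C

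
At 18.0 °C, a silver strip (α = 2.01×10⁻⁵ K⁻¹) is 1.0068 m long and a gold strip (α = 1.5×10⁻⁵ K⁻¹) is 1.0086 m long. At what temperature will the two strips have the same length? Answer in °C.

Equal length when α₁L₁ΔT − α₂L₂ΔT = L₂ − L₁ = 1.80×10⁻³ m
α₁L₁ = 2.023668×10⁻⁵, α₂L₂ = 1.5129×10⁻⁵ → Δ(αL) = 5.10768×10⁻⁶ m/K
ΔT = 1.80×10⁻³ / 5.10768×10⁻⁶ = 352.410 K, so T = 18.0 + 352.410 = 370.410 °C

T = 370.4 °C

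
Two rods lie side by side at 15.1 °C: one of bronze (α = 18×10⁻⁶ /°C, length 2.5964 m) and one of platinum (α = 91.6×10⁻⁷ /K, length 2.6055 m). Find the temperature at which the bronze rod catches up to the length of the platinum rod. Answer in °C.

Equal length when α₁L₁ΔT − α₂L₂ΔT = L₂ − L₁ = 9.10×10⁻³ m
α₁L₁ = 4.67352×10⁻⁵, α₂L₂ = 2.386638×10⁻⁵ → Δ(αL) = 2.286882×10⁻⁵ m/K
ΔT = 9.10×10⁻³ / 2.286882×10⁻⁵ = 397.922 K, so T = 15.1 + 397.922 = 413.022 °C

T = 413.0 °C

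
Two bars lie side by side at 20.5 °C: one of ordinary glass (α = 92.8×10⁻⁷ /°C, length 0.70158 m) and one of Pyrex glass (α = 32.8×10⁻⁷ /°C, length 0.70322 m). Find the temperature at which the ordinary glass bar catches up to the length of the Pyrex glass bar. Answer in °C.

T = 410.6 °C

L₁(1 + α₁ΔT) = L₂(1 + α₂ΔT) ⇒ ΔT = (L₂ − L₁)/(α₁L₁ − α₂L₂)
L₂ − L₁ = 0.70322 − 0.70158 = 1.64×10⁻³ m
α₁L₁ − α₂L₂ = 92.8×10⁻⁷×0.70158 − 32.8×10⁻⁷×0.70322 = 4.2041008×10⁻⁶ m/K
ΔT = 1.64×10⁻³ / 4.2041008×10⁻⁶ = 390.095 K
T = 20.5 + 390.095 = 410.595 °C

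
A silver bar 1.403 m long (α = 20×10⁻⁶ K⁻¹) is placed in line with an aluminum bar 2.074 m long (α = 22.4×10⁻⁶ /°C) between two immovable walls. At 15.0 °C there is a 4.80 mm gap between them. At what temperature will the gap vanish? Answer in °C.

Gap closes when ΔL₁ + ΔL₂ = 4.80 mm = 4.80×10⁻³ m
(α₁L₁ + α₂L₂)ΔT = g
α₁L₁ + α₂L₂ = 20×10⁻⁶×1.403 + 22.4×10⁻⁶×2.074 = 7.45176×10⁻⁵ m/K
ΔT = 4.80×10⁻³ / 7.45176×10⁻⁵ = 64.414 K
T = 15.0 + 64.414 = 79.414 °C

T = 79.4 °C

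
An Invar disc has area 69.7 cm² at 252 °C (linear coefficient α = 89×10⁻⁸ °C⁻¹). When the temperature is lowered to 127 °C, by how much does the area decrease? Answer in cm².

Area coefficient ≈ 2α; |ΔT| = 125 K
ΔA = 2αA₀ΔT = 2(89×10⁻⁸)(69.7)(125) = 0.0155 cm²

ΔA = 0.0155 cm²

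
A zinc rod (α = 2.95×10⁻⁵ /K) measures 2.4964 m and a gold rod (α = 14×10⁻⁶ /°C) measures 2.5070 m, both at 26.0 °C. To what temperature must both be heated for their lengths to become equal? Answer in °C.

L₁(1 + α₁ΔT) = L₂(1 + α₂ΔT) ⇒ ΔT = (L₂ − L₁)/(α₁L₁ − α₂L₂)
L₂ − L₁ = 2.5070 − 2.4964 = 1.06×10⁻² m
α₁L₁ − α₂L₂ = 2.95×10⁻⁵×2.4964 − 14×10⁻⁶×2.5070 = 3.85458×10⁻⁵ m/K
ΔT = 1.06×10⁻² / 3.85458×10⁻⁵ = 274.998 K
T = 26.0 + 274.998 = 300.998 °C

T = 301.0 °C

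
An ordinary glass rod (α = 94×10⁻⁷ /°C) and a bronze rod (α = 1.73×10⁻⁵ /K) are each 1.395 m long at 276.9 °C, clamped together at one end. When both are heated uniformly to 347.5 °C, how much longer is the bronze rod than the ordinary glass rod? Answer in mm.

ΔT = 70.6 K
ordinary glass: ΔL = 94×10⁻⁷ × 1.395 m × 70.6 = 9.2578×10⁻⁴ m = 0.92578 mm
bronze: ΔL = 1.73×10⁻⁵ × 1.395 m × 70.6 = 1.7038×10⁻³ m = 1.7038 mm
difference = 1.7038 − 0.92578 = 0.77802 mm

0.778 mm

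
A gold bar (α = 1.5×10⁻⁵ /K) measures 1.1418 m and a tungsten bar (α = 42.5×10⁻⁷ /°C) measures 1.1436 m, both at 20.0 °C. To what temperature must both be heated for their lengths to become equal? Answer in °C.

T = 166.7 °C

Equal length when α₁L₁ΔT − α₂L₂ΔT = L₂ − L₁ = 1.80×10⁻³ m
α₁L₁ = 1.7127×10⁻⁵, α₂L₂ = 4.8603×10⁻⁶ → Δ(αL) = 1.22667×10⁻⁵ m/K
ΔT = 1.80×10⁻³ / 1.22667×10⁻⁵ = 146.739 K, so T = 20.0 + 146.739 = 166.739 °C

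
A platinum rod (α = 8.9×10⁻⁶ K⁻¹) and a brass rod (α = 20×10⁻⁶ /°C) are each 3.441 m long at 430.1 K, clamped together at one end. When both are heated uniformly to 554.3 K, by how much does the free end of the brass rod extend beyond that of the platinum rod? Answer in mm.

4.74 mm

ΔT = 124.2 K
platinum: ΔL = 8.9×10⁻⁶ × 3.441 m × 124.2 = 3.8036×10⁻³ m = 3.8036 mm
brass: ΔL = 20×10⁻⁶ × 3.441 m × 124.2 = 8.5474×10⁻³ m = 8.5474 mm
difference = 8.5474 − 3.8036 = 4.7438 mm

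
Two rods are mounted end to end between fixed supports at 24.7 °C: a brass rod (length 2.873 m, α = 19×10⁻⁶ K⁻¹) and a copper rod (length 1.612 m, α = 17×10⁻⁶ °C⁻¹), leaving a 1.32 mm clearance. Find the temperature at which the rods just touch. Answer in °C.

α₁L₁ = 5.4587×10⁻⁵ m/K, α₂L₂ = 2.7404×10⁻⁵ m/K → total 8.1991×10⁻⁵ m/K
ΔT = g/(α₁L₁+α₂L₂) = 1.32×10⁻³ / 8.1991×10⁻⁵ = 16.099 K
T = 24.7 + 16.099 = 40.799 °C

T = 40.8 °C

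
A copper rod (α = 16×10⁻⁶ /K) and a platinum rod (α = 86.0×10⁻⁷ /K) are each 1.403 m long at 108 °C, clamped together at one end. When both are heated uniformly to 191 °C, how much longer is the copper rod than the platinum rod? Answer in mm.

0.862 mm

ΔT = 83 K
copper: ΔL = 16×10⁻⁶ × 1.403 m × 83 = 1.8632×10⁻³ m = 1.8632 mm
platinum: ΔL = 86.0×10⁻⁷ × 1.403 m × 83 = 1.0015×10⁻³ m = 1.0015 mm
difference = 1.8632 − 1.0015 = 0.8617 mm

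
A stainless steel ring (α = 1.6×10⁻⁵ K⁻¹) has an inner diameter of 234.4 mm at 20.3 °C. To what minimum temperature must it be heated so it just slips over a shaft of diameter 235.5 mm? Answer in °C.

Required Δd = 235.5 − 234.4 = 1.1 mm
Δd = αd₀ΔT ⇒ ΔT = Δd/(αd₀) = 1.1 / (1.6×10⁻⁵ × 234.4) = 293.30 K
T_min = 20.3 + 293.30 = 313.60 °C

T = 314 °C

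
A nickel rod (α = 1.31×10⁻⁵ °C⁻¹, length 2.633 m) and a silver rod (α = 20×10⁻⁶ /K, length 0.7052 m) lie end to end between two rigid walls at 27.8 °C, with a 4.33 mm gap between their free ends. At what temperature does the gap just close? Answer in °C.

α₁L₁ = 3.44923×10⁻⁵ m/K, α₂L₂ = 1.4104×10⁻⁵ m/K → total 4.85963×10⁻⁵ m/K
ΔT = g/(α₁L₁+α₂L₂) = 4.33×10⁻³ / 4.85963×10⁻⁵ = 89.10 K
T = 27.8 + 89.10 = 116.90 °C

T = 117 °C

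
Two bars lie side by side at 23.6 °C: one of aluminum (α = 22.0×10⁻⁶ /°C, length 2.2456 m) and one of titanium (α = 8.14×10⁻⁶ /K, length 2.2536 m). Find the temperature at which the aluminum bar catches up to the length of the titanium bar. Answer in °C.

Equal length when α₁L₁ΔT − α₂L₂ΔT = L₂ − L₁ = 8.00×10⁻³ m
α₁L₁ = 4.94032×10⁻⁵, α₂L₂ = 1.8344304×10⁻⁵ → Δ(αL) = 3.1058896×10⁻⁵ m/K
ΔT = 8.00×10⁻³ / 3.1058896×10⁻⁵ = 257.575 K, so T = 23.6 + 257.575 = 281.175 °C

T = 281.2 °C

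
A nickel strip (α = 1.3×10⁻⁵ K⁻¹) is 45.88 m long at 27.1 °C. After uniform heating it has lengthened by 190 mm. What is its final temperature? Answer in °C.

ΔL = αL₀ΔT ⇒ ΔT = ΔL / (αL₀)
ΔT = 190×10⁻³ m / (1.3×10⁻⁵ × 45.88 m) = 318.56 K
T = 27.1 + 318.56 = 345.66 °C

T = 346 °C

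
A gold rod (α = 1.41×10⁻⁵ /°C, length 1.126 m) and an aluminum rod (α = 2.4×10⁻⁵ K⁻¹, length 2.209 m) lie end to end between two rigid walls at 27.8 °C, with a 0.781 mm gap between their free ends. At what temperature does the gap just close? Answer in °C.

T = 39.1 °C

Gap closes when ΔL₁ + ΔL₂ = 0.781 mm = 7.81×10⁻⁴ m
(α₁L₁ + α₂L₂)ΔT = g
α₁L₁ + α₂L₂ = 1.41×10⁻⁵×1.126 + 2.4×10⁻⁵×2.209 = 6.88926×10⁻⁵ m/K
ΔT = 7.81×10⁻⁴ / 6.88926×10⁻⁵ = 11.336 K
T = 27.8 + 11.336 = 39.136 °C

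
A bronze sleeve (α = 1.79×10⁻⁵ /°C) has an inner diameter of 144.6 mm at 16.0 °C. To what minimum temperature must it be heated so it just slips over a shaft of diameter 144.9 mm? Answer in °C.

T = 132 °C

Required Δd = 144.9 − 144.6 = 0.3 mm
Δd = αd₀ΔT ⇒ ΔT = Δd/(αd₀) = 0.3 / (1.79×10⁻⁵ × 144.6) = 115.90 K
T_min = 16.0 + 115.90 = 131.90 °C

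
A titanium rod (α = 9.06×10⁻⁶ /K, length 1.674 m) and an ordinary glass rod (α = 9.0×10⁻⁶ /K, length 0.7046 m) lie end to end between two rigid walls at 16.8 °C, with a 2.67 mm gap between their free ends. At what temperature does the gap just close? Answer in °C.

α₁L₁ = 1.516644×10⁻⁵ m/K, α₂L₂ = 6.3414×10⁻⁶ m/K → total 2.150784×10⁻⁵ m/K
ΔT = g/(α₁L₁+α₂L₂) = 2.67×10⁻³ / 2.150784×10⁻⁵ = 124.14 K
T = 16.8 + 124.14 = 140.94 °C

T = 141 °C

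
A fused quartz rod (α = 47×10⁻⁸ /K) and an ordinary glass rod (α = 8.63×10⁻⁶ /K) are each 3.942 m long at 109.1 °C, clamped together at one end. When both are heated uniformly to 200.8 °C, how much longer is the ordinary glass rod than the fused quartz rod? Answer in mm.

ΔT = 91.7 K
fused quartz: ΔL = 47×10⁻⁸ × 3.942 m × 91.7 = 1.6990×10⁻⁴ m = 0.16990 mm
ordinary glass: ΔL = 8.63×10⁻⁶ × 3.942 m × 91.7 = 3.1196×10⁻³ m = 3.1196 mm
difference = 3.1196 − 0.16990 = 2.9497 mm

2.95 mm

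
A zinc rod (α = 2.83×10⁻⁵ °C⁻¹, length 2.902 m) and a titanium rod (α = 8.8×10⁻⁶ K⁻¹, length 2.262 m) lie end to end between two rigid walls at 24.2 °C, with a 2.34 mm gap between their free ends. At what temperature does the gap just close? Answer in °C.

T = 47.1 °C

α₁L₁ = 8.21266×10⁻⁵ m/K, α₂L₂ = 1.99056×10⁻⁵ m/K → total 1.020322×10⁻⁴ m/K
ΔT = g/(α₁L₁+α₂L₂) = 2.34×10⁻³ / 1.020322×10⁻⁴ = 22.934 K
T = 24.2 + 22.934 = 47.134 °C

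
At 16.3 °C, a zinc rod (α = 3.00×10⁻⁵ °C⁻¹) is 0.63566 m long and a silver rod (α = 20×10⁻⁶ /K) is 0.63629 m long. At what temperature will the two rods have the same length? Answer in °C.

T = 115.6 °C

L₁(1 + α₁ΔT) = L₂(1 + α₂ΔT) ⇒ ΔT = (L₂ − L₁)/(α₁L₁ − α₂L₂)
L₂ − L₁ = 0.63629 − 0.63566 = 6.30×10⁻⁴ m
α₁L₁ − α₂L₂ = 3.00×10⁻⁵×0.63566 − 20×10⁻⁶×0.63629 = 6.344×10⁻⁶ m/K
ΔT = 6.30×10⁻⁴ / 6.344×10⁻⁶ = 99.306 K
T = 16.3 + 99.306 = 115.606 °C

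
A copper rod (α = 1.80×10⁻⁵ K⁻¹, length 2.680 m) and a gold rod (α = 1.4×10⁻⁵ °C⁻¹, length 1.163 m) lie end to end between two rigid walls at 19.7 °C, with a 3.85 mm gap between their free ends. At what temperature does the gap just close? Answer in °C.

Gap closes when ΔL₁ + ΔL₂ = 3.85 mm = 3.85×10⁻³ m
(α₁L₁ + α₂L₂)ΔT = g
α₁L₁ + α₂L₂ = 1.80×10⁻⁵×2.680 + 1.4×10⁻⁵×1.163 = 6.4522×10⁻⁵ m/K
ΔT = 3.85×10⁻³ / 6.4522×10⁻⁵ = 59.670 K
T = 19.7 + 59.670 = 79.370 °C

T = 79.4 °C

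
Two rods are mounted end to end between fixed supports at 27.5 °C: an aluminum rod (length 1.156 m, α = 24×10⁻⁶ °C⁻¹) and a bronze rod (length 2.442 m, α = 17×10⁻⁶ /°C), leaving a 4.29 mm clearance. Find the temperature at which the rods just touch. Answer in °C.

α₁L₁ = 2.7744×10⁻⁵ m/K, α₂L₂ = 4.1514×10⁻⁵ m/K → total 6.9258×10⁻⁵ m/K
ΔT = g/(α₁L₁+α₂L₂) = 4.29×10⁻³ / 6.9258×10⁻⁵ = 61.942 K
T = 27.5 + 61.942 = 89.442 °C

T = 89.4 °C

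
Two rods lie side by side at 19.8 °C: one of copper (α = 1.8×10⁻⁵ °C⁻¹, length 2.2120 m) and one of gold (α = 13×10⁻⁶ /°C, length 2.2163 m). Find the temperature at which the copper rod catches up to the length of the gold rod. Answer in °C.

Equal length when α₁L₁ΔT − α₂L₂ΔT = L₂ − L₁ = 4.30×10⁻³ m
α₁L₁ = 3.9816×10⁻⁵, α₂L₂ = 2.88119×10⁻⁵ → Δ(αL) = 1.10041×10⁻⁵ m/K
ΔT = 4.30×10⁻³ / 1.10041×10⁻⁵ = 390.763 K, so T = 19.8 + 390.763 = 410.563 °C

T = 410.6 °C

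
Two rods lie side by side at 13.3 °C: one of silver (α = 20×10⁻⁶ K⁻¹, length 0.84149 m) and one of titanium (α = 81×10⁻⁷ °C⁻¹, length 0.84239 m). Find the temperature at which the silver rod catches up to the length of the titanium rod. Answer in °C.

Equal length when α₁L₁ΔT − α₂L₂ΔT = L₂ − L₁ = 9.00×10⁻⁴ m
α₁L₁ = 1.68298×10⁻⁵, α₂L₂ = 6.823359×10⁻⁶ → Δ(αL) = 1.0006441×10⁻⁵ m/K
ΔT = 9.00×10⁻⁴ / 1.0006441×10⁻⁵ = 89.942 K, so T = 13.3 + 89.942 = 103.242 °C

T = 103.2 °C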